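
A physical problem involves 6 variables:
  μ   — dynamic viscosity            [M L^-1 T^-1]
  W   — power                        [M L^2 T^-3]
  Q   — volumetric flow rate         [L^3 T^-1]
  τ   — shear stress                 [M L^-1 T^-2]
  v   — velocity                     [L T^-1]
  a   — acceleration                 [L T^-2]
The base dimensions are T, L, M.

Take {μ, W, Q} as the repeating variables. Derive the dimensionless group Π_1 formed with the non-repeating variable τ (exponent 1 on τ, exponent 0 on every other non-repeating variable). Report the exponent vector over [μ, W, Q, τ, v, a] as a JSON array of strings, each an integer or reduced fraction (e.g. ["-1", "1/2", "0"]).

Dimensional matrix (T×L×M by μ×W×Q×τ×v×a):
  T: [-1 -3 -1 -2 -1 -2]
  L: [-1  2  3 -1  1  1]
  M: [ 1  1  0  1  0  0]
Row reduction gives pivot columns μ,W,Q; rank = 3
Pivot set = {μ,W,Q}, free = {τ,v,a}
RREF:
  r0: [   1    0    0    0 -2/3 -5/3]
  r1: [   0    1    0    1  2/3  5/3]
  r2: [   0    0    1   -1 -1/3 -4/3]
Fix exponent of τ at 1, v at 0, a at 0; solve each RREF row for its pivot's exponent:
  r0: exp(μ) + (0)·1 = 0 ⇒ exp(μ) = 0
  r1: exp(W) + (1)·1 = 0 ⇒ exp(W) = -1
  r2: exp(Q) + (-1)·1 = 0 ⇒ exp(Q) = 1
Π_1 = W^-1 · Q · τ

["0", "-1", "1", "1", "0", "0"]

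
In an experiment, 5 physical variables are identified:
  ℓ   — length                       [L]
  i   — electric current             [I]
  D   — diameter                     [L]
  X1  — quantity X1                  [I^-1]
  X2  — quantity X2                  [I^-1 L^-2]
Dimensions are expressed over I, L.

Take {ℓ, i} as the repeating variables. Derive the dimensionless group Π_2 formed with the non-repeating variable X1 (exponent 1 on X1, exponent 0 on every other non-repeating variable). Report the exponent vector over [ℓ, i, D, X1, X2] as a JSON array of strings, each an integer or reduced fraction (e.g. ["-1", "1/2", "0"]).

Dimensional matrix (I×L by ℓ×i×D×X1×X2):
  I: [ 0  1  0 -1 -1]
  L: [ 1  0  1  0 -2]
RREF → pivots at {ℓ,i} ⇒ r = 2
Pivot set = {ℓ,i}, free = {D,X1,X2}
RREF:
  r0: [   1    0    1    0   -2]
  r1: [   0    1    0   -1   -1]
Fix exponent of X1 at 1, D at 0, X2 at 0; solve each RREF row for its pivot's exponent:
  r0: exp(ℓ) + (0)·1 = 0 ⇒ exp(ℓ) = 0
  r1: exp(i) + (-1)·1 = 0 ⇒ exp(i) = 1
Π_2 = i · X1

["0", "1", "0", "1", "0"]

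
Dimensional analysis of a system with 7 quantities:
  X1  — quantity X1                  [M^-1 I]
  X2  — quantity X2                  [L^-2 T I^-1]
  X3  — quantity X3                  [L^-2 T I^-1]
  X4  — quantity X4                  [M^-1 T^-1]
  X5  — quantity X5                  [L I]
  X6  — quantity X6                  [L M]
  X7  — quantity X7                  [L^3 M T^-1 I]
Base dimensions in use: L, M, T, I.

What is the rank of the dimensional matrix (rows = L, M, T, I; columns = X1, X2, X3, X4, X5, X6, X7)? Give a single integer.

Exponent matrix [L,M,T,I] × [X1,X2,X3,X4,X5,X6,X7]:
  L: [ 0 -2 -2  0  1  1  3]
  M: [-1  0  0 -1  0  1  1]
  T: [ 0  1  1 -1  0  0 -1]
  I: [ 1 -1 -1  0  1  0  1]
Row reduction gives pivot columns X1,X2,X4; rank = 3

3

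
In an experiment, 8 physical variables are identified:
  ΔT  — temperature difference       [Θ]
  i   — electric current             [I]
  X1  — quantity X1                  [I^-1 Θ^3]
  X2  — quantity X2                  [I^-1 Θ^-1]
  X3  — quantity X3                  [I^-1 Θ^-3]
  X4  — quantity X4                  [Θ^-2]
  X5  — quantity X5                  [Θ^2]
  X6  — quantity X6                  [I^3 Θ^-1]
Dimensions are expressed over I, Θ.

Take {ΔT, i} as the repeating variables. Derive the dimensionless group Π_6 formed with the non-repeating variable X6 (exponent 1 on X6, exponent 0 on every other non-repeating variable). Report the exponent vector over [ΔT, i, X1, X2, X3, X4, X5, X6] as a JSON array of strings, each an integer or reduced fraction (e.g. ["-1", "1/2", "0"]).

["1", "-3", "0", "0", "0", "0", "0", "1"]

Write exponents as rows I,Θ / cols ΔT,i,X1,X2,X3,X4,X5,X6:
  I: [ 0  1 -1 -1 -1  0  0  3]
  Θ: [ 1  0  3 -1 -3 -2  2 -1]
Row reduction gives pivot columns ΔT,i; rank = 2
Repeat: ΔT,i; free: X1,X2,X3,X4,X5,X6
RREF:
  r0: [   1    0    3   -1   -3   -2    2   -1]
  r1: [   0    1   -1   -1   -1    0    0    3]
Fix exponent of X6 at 1, X1 at 0, X2 at 0, X3 at 0, X4 at 0, X5 at 0; solve each RREF row for its pivot's exponent:
  r0: exp(ΔT) + (-1)·1 = 0 ⇒ exp(ΔT) = 1
  r1: exp(i) + (3)·1 = 0 ⇒ exp(i) = -3
Π_6 = ΔT · i^-3 · X6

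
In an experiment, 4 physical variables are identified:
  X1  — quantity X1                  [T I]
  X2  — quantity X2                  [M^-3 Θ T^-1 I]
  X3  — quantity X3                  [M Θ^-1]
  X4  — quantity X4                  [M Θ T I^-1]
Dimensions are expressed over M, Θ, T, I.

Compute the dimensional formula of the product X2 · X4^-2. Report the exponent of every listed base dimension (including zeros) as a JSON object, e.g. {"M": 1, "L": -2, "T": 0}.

Exponent matrix [M,Θ,T,I] × [X1,X2,X3,X4]:
  M: [ 0 -3  1  1]
  Θ: [ 0  1 -1  1]
  T: [ 1 -1  0  1]
  I: [ 1  1  0 -1]
  [M]: (1)·-3+(-2)·1 = -5
  [Θ]: (1)·1+(-2)·1 = -1
  [T]: (1)·-1+(-2)·1 = -3
  [I]: (1)·1+(-2)·-1 = 3
⇒ M^-5 Θ^-1 T^-3 I^3

{"M": -5, "Θ": -1, "T": -3, "I": 3}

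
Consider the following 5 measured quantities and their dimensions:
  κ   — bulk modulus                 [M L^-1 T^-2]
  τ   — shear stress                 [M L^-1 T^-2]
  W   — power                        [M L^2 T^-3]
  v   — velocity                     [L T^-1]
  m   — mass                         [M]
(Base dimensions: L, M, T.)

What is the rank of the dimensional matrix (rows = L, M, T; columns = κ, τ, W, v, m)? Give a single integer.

3

Dimensional matrix (L×M×T by κ×τ×W×v×m):
  L: [-1 -1  2  1  0]
  M: [ 1  1  1  0  1]
  T: [-2 -2 -3 -1  0]
Row reduction gives pivot columns κ,W,v; rank = 3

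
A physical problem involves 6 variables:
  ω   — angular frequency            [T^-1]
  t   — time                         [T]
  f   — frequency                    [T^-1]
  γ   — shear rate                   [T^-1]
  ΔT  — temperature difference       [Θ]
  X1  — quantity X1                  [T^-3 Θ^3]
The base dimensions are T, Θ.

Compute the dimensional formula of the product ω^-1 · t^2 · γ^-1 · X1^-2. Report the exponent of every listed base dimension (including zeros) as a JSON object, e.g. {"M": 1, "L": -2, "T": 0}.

{"T": 10, "Θ": -6}

Write exponents as rows T,Θ / cols ω,t,f,γ,ΔT,X1:
  T: [-1  1 -1 -1  0 -3]
  Θ: [ 0  0  0  0  1  3]
  [T]: (-1)·-1+(2)·1+(-1)·-1+(-2)·-3 = 10
  [Θ]: (-1)·0+(2)·0+(-1)·0+(-2)·3 = -6
⇒ T^10 Θ^-6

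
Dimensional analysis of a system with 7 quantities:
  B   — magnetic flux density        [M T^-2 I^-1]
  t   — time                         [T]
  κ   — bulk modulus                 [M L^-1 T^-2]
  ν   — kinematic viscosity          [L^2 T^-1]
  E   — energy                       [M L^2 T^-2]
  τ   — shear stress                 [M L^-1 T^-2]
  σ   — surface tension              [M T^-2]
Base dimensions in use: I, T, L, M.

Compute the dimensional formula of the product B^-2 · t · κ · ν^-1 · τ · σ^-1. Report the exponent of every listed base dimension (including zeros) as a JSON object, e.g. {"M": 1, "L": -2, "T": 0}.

Write exponents as rows I,T,L,M / cols B,t,κ,ν,E,τ,σ:
  I: [-1  0  0  0  0  0  0]
  T: [-2  1 -2 -1 -2 -2 -2]
  L: [ 0  0 -1  2  2 -1  0]
  M: [ 1  0  1  0  1  1  1]
  [I]: (-2)·-1+(1)·0+(1)·0+(-1)·0+(1)·0+(-1)·0 = 2
  [T]: (-2)·-2+(1)·1+(1)·-2+(-1)·-1+(1)·-2+(-1)·-2 = 4
  [L]: (-2)·0+(1)·0+(1)·-1+(-1)·2+(1)·-1+(-1)·0 = -4
  [M]: (-2)·1+(1)·0+(1)·1+(-1)·0+(1)·1+(-1)·1 = -1
⇒ I^2 T^4 L^-4 M^-1

{"I": 2, "T": 4, "L": -4, "M": -1}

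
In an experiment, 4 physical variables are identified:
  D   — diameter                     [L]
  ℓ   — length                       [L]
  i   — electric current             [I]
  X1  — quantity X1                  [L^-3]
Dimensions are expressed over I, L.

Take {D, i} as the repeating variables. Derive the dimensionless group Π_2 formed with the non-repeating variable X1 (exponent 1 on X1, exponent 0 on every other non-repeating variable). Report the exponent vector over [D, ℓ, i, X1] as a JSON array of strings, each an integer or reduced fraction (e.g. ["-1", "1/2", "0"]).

["3", "0", "0", "1"]

Dimensional matrix (I×L by D×ℓ×i×X1):
  I: [ 0  0  1  0]
  L: [ 1  1  0 -3]
Echelon form has 2 nonzero rows (pivots: D,i)
Pivot set = {D,i}, free = {ℓ,X1}
RREF:
  r0: [   1    1    0   -3]
  r1: [   0    0    1    0]
Fix exponent of X1 at 1, ℓ at 0; solve each RREF row for its pivot's exponent:
  r0: exp(D) + (-3)·1 = 0 ⇒ exp(D) = 3
  r1: exp(i) + (0)·1 = 0 ⇒ exp(i) = 0
Π_2 = D^3 · X1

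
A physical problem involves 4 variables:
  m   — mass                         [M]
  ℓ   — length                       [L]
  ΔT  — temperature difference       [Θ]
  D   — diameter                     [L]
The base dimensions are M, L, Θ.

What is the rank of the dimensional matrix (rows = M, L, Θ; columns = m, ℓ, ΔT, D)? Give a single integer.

3

Dimensional matrix (M×L×Θ by m×ℓ×ΔT×D):
  M: [ 1  0  0  0]
  L: [ 0  1  0  1]
  Θ: [ 0  0  1  0]
RREF → pivots at {m,ℓ,ΔT} ⇒ r = 3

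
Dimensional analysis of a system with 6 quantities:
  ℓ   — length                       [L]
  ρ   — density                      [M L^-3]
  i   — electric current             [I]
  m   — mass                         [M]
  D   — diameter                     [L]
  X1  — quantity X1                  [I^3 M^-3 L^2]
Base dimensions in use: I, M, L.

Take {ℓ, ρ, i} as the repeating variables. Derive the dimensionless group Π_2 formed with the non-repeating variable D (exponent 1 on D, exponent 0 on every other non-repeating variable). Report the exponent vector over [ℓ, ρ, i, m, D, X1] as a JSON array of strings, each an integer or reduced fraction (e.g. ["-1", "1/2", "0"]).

["-1", "0", "0", "0", "1", "0"]

Dimensional matrix (I×M×L by ℓ×ρ×i×m×D×X1):
  I: [ 0  0  1  0  0  3]
  M: [ 0  1  0  1  0 -3]
  L: [ 1 -3  0  0  1  2]
Row reduction gives pivot columns ℓ,ρ,i; rank = 3
Pivot set = {ℓ,ρ,i}, free = {m,D,X1}
RREF:
  r0: [   1    0    0    3    1   -7]
  r1: [   0    1    0    1    0   -3]
  r2: [   0    0    1    0    0    3]
Fix exponent of D at 1, m at 0, X1 at 0; solve each RREF row for its pivot's exponent:
  r0: exp(ℓ) + (1)·1 = 0 ⇒ exp(ℓ) = -1
  r1: exp(ρ) + (0)·1 = 0 ⇒ exp(ρ) = 0
  r2: exp(i) + (0)·1 = 0 ⇒ exp(i) = 0
Π_2 = ℓ^-1 · D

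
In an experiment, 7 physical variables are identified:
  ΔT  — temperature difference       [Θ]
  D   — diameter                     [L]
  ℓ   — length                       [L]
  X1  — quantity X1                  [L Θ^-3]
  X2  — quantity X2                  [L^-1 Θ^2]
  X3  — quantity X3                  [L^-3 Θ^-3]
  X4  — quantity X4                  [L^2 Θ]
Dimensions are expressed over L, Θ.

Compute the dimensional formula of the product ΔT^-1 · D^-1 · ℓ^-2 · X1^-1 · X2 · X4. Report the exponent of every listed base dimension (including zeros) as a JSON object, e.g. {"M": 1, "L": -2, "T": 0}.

Dimensional matrix (L×Θ by ΔT×D×ℓ×X1×X2×X3×X4):
  L: [ 0  1  1  1 -1 -3  2]
  Θ: [ 1  0  0 -3  2 -3  1]
  [L]: (-1)·0+(-1)·1+(-2)·1+(-1)·1+(1)·-1+(1)·2 = -3
  [Θ]: (-1)·1+(-1)·0+(-2)·0+(-1)·-3+(1)·2+(1)·1 = 5
⇒ L^-3 Θ^5

{"L": -3, "Θ": 5}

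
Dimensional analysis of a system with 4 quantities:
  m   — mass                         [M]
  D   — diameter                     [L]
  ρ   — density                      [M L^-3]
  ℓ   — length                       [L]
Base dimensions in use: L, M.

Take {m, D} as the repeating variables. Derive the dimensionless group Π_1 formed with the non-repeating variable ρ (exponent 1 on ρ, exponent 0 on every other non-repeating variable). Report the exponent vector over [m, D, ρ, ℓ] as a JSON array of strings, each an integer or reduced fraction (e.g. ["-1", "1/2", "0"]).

["-1", "3", "1", "0"]

Write exponents as rows L,M / cols m,D,ρ,ℓ:
  L: [ 0  1 -3  1]
  M: [ 1  0  1  0]
RREF → pivots at {m,D} ⇒ r = 2
Repeat: m,D; free: ρ,ℓ
RREF:
  r0: [   1    0    1    0]
  r1: [   0    1   -3    1]
Fix exponent of ρ at 1, ℓ at 0; solve each RREF row for its pivot's exponent:
  r0: exp(m) + (1)·1 = 0 ⇒ exp(m) = -1
  r1: exp(D) + (-3)·1 = 0 ⇒ exp(D) = 3
Π_1 = m^-1 · D^3 · ρ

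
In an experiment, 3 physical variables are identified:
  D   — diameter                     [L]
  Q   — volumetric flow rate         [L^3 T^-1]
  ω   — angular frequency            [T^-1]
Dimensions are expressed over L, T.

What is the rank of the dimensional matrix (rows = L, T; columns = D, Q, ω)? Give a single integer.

2

Dimensional matrix (L×T by D×Q×ω):
  L: [ 1  3  0]
  T: [ 0 -1 -1]
RREF → pivots at {D,Q} ⇒ r = 2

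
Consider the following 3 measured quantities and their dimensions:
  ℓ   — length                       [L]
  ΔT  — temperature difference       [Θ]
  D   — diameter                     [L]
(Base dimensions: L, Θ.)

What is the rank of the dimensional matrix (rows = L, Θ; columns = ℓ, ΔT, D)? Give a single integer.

Exponent matrix [L,Θ] × [ℓ,ΔT,D]:
  L: [ 1  0  1]
  Θ: [ 0  1  0]
Row reduction gives pivot columns ℓ,ΔT; rank = 2

2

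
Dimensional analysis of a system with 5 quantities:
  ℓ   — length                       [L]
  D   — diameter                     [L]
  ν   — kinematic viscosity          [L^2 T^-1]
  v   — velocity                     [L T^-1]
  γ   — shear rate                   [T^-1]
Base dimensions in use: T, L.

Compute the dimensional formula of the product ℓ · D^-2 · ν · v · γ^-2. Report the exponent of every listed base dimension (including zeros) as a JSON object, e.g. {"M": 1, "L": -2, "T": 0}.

{"T": 0, "L": 2}

Exponent matrix [T,L] × [ℓ,D,ν,v,γ]:
  T: [ 0  0 -1 -1 -1]
  L: [ 1  1  2  1  0]
  [T]: (1)·0+(-2)·0+(1)·-1+(1)·-1+(-2)·-1 = 0
  [L]: (1)·1+(-2)·1+(1)·2+(1)·1+(-2)·0 = 2
⇒ L^2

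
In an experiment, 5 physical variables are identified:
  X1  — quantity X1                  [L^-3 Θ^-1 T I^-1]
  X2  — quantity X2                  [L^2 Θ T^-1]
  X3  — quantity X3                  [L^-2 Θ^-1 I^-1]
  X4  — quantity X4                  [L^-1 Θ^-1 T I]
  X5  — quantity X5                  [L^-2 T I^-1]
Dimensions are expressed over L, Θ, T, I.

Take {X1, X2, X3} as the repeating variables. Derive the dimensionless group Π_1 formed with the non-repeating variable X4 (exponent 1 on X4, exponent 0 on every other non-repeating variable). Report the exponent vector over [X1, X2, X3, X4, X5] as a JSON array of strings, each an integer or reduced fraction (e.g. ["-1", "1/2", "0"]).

Exponent matrix [L,Θ,T,I] × [X1,X2,X3,X4,X5]:
  L: [-3  2 -2 -1 -2]
  Θ: [-1  1 -1 -1  0]
  T: [ 1 -1  0  1  1]
  I: [-1  0 -1  1 -1]
Echelon form has 3 nonzero rows (pivots: X1,X2,X3)
Pivot set = {X1,X2,X3}, free = {X4,X5}
RREF:
  r0: [   1    0    0   -1    2]
  r1: [   0    1    0   -2    1]
  r2: [   0    0    1    0   -1]
  r3: [   0    0    0    0    0]
Fix exponent of X4 at 1, X5 at 0; solve each RREF row for its pivot's exponent:
  r0: exp(X1) + (-1)·1 = 0 ⇒ exp(X1) = 1
  r1: exp(X2) + (-2)·1 = 0 ⇒ exp(X2) = 2
  r2: exp(X3) + (0)·1 = 0 ⇒ exp(X3) = 0
Π_1 = X1 · X2^2 · X4

["1", "2", "0", "1", "0"]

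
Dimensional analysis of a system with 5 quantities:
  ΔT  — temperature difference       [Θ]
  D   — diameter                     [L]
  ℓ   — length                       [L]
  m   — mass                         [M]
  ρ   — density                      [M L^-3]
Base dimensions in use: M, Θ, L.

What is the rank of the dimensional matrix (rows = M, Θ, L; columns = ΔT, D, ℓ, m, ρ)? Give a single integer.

3

Write exponents as rows M,Θ,L / cols ΔT,D,ℓ,m,ρ:
  M: [ 0  0  0  1  1]
  Θ: [ 1  0  0  0  0]
  L: [ 0  1  1  0 -3]
Echelon form has 3 nonzero rows (pivots: ΔT,D,m)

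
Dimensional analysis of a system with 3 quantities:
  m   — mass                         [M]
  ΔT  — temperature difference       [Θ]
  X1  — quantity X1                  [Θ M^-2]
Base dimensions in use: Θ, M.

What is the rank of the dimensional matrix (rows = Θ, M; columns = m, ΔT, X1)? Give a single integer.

2

Dimensional matrix (Θ×M by m×ΔT×X1):
  Θ: [ 0  1  1]
  M: [ 1  0 -2]
Echelon form has 2 nonzero rows (pivots: m,ΔT)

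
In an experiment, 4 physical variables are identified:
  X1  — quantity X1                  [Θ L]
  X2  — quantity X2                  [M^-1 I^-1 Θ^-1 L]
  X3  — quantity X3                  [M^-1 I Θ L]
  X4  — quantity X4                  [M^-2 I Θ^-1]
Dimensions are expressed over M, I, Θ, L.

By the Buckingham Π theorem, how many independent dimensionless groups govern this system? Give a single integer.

1

Write exponents as rows M,I,Θ,L / cols X1,X2,X3,X4:
  M: [ 0 -1 -1 -2]
  I: [ 0 -1  1  1]
  Θ: [ 1 -1  1 -1]
  L: [ 1  1  1  0]
Echelon form has 3 nonzero rows (pivots: X1,X2,X3)
Π count = n − r = 4 − 3 = 1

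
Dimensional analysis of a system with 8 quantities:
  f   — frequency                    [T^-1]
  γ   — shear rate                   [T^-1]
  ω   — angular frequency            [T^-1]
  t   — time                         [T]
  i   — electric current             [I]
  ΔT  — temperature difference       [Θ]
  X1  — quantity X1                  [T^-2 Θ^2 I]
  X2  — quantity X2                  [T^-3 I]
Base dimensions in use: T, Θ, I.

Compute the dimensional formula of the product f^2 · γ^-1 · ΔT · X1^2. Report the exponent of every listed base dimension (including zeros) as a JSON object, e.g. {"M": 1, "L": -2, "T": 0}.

Dimensional matrix (T×Θ×I by f×γ×ω×t×i×ΔT×X1×X2):
  T: [-1 -1 -1  1  0  0 -2 -3]
  Θ: [ 0  0  0  0  0  1  2  0]
  I: [ 0  0  0  0  1  0  1  1]
  [T]: (2)·-1+(-1)·-1+(1)·0+(2)·-2 = -5
  [Θ]: (2)·0+(-1)·0+(1)·1+(2)·2 = 5
  [I]: (2)·0+(-1)·0+(1)·0+(2)·1 = 2
⇒ T^-5 Θ^5 I^2

{"T": -5, "Θ": 5, "I": 2}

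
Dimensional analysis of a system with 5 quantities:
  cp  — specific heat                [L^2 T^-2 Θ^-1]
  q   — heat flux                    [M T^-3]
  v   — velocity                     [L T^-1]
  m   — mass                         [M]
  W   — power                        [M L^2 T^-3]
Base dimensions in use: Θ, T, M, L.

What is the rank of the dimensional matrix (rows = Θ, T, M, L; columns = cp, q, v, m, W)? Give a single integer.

4

Exponent matrix [Θ,T,M,L] × [cp,q,v,m,W]:
  Θ: [-1  0  0  0  0]
  T: [-2 -3 -1  0 -3]
  M: [ 0  1  0  1  1]
  L: [ 2  0  1  0  2]
Echelon form has 4 nonzero rows (pivots: cp,q,v,m)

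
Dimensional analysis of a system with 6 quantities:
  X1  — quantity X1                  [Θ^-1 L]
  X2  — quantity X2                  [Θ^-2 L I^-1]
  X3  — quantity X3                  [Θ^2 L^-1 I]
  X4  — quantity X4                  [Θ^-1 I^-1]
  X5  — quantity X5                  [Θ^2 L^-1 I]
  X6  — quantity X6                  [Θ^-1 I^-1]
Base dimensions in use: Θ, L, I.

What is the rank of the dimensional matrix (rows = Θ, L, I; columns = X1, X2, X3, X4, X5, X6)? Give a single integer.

Dimensional matrix (Θ×L×I by X1×X2×X3×X4×X5×X6):
  Θ: [-1 -2  2 -1  2 -1]
  L: [ 1  1 -1  0 -1  0]
  I: [ 0 -1  1 -1  1 -1]
Row reduction gives pivot columns X1,X2; rank = 2

2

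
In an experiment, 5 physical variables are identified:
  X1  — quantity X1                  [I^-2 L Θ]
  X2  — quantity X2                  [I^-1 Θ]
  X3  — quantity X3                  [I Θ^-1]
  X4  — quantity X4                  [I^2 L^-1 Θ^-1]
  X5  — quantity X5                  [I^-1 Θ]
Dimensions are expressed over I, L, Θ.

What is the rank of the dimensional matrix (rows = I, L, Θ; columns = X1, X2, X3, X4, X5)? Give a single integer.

2

Write exponents as rows I,L,Θ / cols X1,X2,X3,X4,X5:
  I: [-2 -1  1  2 -1]
  L: [ 1  0  0 -1  0]
  Θ: [ 1  1 -1 -1  1]
Row reduction gives pivot columns X1,X2; rank = 2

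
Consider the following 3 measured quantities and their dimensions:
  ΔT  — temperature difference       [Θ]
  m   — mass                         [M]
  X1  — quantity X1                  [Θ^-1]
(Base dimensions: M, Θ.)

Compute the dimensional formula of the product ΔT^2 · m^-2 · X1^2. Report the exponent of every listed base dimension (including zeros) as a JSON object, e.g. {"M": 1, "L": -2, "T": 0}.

Write exponents as rows M,Θ / cols ΔT,m,X1:
  M: [ 0  1  0]
  Θ: [ 1  0 -1]
  [M]: (2)·0+(-2)·1+(2)·0 = -2
  [Θ]: (2)·1+(-2)·0+(2)·-1 = 0
⇒ M^-2

{"M": -2, "Θ": 0}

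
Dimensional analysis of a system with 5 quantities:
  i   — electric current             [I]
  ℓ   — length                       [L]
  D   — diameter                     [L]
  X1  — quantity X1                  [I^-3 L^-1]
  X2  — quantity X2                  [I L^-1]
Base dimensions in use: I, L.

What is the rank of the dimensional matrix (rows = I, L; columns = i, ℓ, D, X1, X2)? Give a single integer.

2

Dimensional matrix (I×L by i×ℓ×D×X1×X2):
  I: [ 1  0  0 -3  1]
  L: [ 0  1  1 -1 -1]
Echelon form has 2 nonzero rows (pivots: i,ℓ)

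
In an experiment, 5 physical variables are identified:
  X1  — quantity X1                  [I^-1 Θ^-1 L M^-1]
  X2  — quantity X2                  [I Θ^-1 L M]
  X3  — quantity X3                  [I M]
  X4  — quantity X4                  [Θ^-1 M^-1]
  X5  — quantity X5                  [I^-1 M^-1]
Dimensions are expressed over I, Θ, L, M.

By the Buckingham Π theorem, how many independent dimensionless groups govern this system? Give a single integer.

Write exponents as rows I,Θ,L,M / cols X1,X2,X3,X4,X5:
  I: [-1  1  1  0 -1]
  Θ: [-1 -1  0 -1  0]
  L: [ 1  1  0  0  0]
  M: [-1  1  1 -1 -1]
Row reduction gives pivot columns X1,X2,X4; rank = 3
n=5, r=3 ⇒ 2 dimensionless groups

2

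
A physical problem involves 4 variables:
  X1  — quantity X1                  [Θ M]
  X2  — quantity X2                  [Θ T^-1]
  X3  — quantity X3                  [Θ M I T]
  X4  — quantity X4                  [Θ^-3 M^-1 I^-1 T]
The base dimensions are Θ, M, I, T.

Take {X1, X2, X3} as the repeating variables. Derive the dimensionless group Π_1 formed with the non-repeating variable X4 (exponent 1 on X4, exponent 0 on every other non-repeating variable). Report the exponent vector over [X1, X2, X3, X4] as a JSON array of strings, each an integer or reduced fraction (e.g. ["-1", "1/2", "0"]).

Write exponents as rows Θ,M,I,T / cols X1,X2,X3,X4:
  Θ: [ 1  1  1 -3]
  M: [ 1  0  1 -1]
  I: [ 0  0  1 -1]
  T: [ 0 -1  1  1]
RREF → pivots at {X1,X2,X3} ⇒ r = 3
Pivot set = {X1,X2,X3}, free = {X4}
RREF:
  r0: [   1    0    0    0]
  r1: [   0    1    0   -2]
  r2: [   0    0    1   -1]
  r3: [   0    0    0    0]
Fix exponent of X4 at 1; solve each RREF row for its pivot's exponent:
  r0: exp(X1) + (0)·1 = 0 ⇒ exp(X1) = 0
  r1: exp(X2) + (-2)·1 = 0 ⇒ exp(X2) = 2
  r2: exp(X3) + (-1)·1 = 0 ⇒ exp(X3) = 1
Π_1 = X2^2 · X3 · X4

["0", "2", "1", "1"]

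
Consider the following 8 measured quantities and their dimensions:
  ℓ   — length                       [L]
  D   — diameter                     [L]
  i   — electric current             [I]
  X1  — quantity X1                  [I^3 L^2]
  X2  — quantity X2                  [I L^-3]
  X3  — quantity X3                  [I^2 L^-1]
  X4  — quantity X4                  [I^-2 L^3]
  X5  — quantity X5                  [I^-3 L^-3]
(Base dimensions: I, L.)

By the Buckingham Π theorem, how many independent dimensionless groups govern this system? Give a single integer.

Exponent matrix [I,L] × [ℓ,D,i,X1,X2,X3,X4,X5]:
  I: [ 0  0  1  3  1  2 -2 -3]
  L: [ 1  1  0  2 -3 -1  3 -3]
RREF → pivots at {ℓ,i} ⇒ r = 2
Π count = n − r = 8 − 2 = 6

6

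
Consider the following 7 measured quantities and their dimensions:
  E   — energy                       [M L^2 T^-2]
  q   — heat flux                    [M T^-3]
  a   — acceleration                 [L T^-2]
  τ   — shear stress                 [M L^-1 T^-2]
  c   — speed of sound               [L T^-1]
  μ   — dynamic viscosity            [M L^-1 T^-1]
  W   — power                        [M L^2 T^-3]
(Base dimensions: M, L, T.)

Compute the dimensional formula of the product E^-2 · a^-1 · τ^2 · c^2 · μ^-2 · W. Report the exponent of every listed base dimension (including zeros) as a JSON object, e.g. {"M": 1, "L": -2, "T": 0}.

Exponent matrix [M,L,T] × [E,q,a,τ,c,μ,W]:
  M: [ 1  1  0  1  0  1  1]
  L: [ 2  0  1 -1  1 -1  2]
  T: [-2 -3 -2 -2 -1 -1 -3]
  [M]: (-2)·1+(-1)·0+(2)·1+(2)·0+(-2)·1+(1)·1 = -1
  [L]: (-2)·2+(-1)·1+(2)·-1+(2)·1+(-2)·-1+(1)·2 = -1
  [T]: (-2)·-2+(-1)·-2+(2)·-2+(2)·-1+(-2)·-1+(1)·-3 = -1
⇒ M^-1 L^-1 T^-1

{"M": -1, "L": -1, "T": -1}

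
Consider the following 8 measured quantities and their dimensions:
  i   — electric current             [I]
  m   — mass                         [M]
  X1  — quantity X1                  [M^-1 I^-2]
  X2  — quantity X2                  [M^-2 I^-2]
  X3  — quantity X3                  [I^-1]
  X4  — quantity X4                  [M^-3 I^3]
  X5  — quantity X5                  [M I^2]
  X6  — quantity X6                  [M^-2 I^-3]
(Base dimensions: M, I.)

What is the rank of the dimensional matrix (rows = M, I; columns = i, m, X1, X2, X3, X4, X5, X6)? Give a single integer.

Exponent matrix [M,I] × [i,m,X1,X2,X3,X4,X5,X6]:
  M: [ 0  1 -1 -2  0 -3  1 -2]
  I: [ 1  0 -2 -2 -1  3  2 -3]
Echelon form has 2 nonzero rows (pivots: i,m)

2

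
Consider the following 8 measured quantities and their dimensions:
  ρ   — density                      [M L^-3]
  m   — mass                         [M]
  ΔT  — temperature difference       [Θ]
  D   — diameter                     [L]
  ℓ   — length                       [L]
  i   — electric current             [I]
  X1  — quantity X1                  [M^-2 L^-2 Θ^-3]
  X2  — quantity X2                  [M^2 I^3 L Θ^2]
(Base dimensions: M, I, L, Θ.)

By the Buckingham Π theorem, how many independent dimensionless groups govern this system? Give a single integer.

4

Dimensional matrix (M×I×L×Θ by ρ×m×ΔT×D×ℓ×i×X1×X2):
  M: [ 1  1  0  0  0  0 -2  2]
  I: [ 0  0  0  0  0  1  0  3]
  L: [-3  0  0  1  1  0 -2  1]
  Θ: [ 0  0  1  0  0  0 -3  2]
RREF → pivots at {ρ,m,ΔT,i} ⇒ r = 4
n=8, r=4 ⇒ 4 dimensionless groups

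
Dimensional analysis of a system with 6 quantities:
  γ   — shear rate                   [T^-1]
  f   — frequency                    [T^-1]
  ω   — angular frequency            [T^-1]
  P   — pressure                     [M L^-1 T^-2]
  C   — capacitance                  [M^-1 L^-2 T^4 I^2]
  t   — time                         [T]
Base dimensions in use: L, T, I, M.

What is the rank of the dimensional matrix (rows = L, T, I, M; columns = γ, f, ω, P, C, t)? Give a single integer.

Dimensional matrix (L×T×I×M by γ×f×ω×P×C×t):
  L: [ 0  0  0 -1 -2  0]
  T: [-1 -1 -1 -2  4  1]
  I: [ 0  0  0  0  2  0]
  M: [ 0  0  0  1 -1  0]
Row reduction gives pivot columns γ,P,C; rank = 3

3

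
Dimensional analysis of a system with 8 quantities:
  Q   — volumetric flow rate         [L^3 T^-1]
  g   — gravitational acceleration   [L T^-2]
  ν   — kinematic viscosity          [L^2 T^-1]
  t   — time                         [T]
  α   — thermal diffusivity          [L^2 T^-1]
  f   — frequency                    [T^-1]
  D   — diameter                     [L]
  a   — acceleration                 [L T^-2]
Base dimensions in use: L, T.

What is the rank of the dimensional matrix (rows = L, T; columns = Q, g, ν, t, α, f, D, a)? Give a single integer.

Write exponents as rows L,T / cols Q,g,ν,t,α,f,D,a:
  L: [ 3  1  2  0  2  0  1  1]
  T: [-1 -2 -1  1 -1 -1  0 -2]
RREF → pivots at {Q,g} ⇒ r = 2

2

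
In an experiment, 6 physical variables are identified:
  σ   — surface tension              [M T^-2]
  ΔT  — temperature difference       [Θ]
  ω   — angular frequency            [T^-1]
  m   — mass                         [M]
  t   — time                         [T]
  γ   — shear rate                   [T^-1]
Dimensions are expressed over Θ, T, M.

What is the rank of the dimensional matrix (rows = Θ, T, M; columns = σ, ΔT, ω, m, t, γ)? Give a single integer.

3

Write exponents as rows Θ,T,M / cols σ,ΔT,ω,m,t,γ:
  Θ: [ 0  1  0  0  0  0]
  T: [-2  0 -1  0  1 -1]
  M: [ 1  0  0  1  0  0]
RREF → pivots at {σ,ΔT,ω} ⇒ r = 3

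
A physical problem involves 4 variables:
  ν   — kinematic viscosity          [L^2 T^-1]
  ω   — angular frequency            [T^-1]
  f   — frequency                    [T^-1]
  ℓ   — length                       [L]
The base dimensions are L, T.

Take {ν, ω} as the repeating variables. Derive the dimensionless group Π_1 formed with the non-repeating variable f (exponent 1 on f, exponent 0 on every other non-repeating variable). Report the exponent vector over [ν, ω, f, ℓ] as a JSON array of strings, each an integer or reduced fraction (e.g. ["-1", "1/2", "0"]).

Exponent matrix [L,T] × [ν,ω,f,ℓ]:
  L: [ 2  0  0  1]
  T: [-1 -1 -1  0]
Row reduction gives pivot columns ν,ω; rank = 2
Repeat: ν,ω; free: f,ℓ
RREF:
  r0: [   1    0    0  1/2]
  r1: [   0    1    1 -1/2]
Fix exponent of f at 1, ℓ at 0; solve each RREF row for its pivot's exponent:
  r0: exp(ν) + (0)·1 = 0 ⇒ exp(ν) = 0
  r1: exp(ω) + (1)·1 = 0 ⇒ exp(ω) = -1
Π_1 = ω^-1 · f

["0", "-1", "1", "0"]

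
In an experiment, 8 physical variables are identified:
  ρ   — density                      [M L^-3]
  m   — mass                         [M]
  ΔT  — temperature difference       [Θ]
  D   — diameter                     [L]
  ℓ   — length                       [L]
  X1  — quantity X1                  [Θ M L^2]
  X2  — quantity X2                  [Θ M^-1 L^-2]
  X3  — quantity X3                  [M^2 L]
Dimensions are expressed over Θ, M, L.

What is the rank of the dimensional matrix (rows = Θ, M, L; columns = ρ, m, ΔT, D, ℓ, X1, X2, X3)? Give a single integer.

3

Exponent matrix [Θ,M,L] × [ρ,m,ΔT,D,ℓ,X1,X2,X3]:
  Θ: [ 0  0  1  0  0  1  1  0]
  M: [ 1  1  0  0  0  1 -1  2]
  L: [-3  0  0  1  1  2 -2  1]
RREF → pivots at {ρ,m,ΔT} ⇒ r = 3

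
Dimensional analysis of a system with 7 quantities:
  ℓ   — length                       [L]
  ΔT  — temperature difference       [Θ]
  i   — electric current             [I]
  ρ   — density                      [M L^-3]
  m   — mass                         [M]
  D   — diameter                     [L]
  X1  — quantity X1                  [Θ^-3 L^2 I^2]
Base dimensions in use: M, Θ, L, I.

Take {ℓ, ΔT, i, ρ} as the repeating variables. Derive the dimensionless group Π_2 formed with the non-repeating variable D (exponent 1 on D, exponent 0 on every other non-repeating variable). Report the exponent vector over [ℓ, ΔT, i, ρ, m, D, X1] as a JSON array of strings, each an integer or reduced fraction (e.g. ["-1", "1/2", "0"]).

Dimensional matrix (M×Θ×L×I by ℓ×ΔT×i×ρ×m×D×X1):
  M: [ 0  0  0  1  1  0  0]
  Θ: [ 0  1  0  0  0  0 -3]
  L: [ 1  0  0 -3  0  1  2]
  I: [ 0  0  1  0  0  0  2]
Echelon form has 4 nonzero rows (pivots: ℓ,ΔT,i,ρ)
Pivot set = {ℓ,ΔT,i,ρ}, free = {m,D,X1}
RREF:
  r0: [   1    0    0    0    3    1    2]
  r1: [   0    1    0    0    0    0   -3]
  r2: [   0    0    1    0    0    0    2]
  r3: [   0    0    0    1    1    0    0]
Fix exponent of D at 1, m at 0, X1 at 0; solve each RREF row for its pivot's exponent:
  r0: exp(ℓ) + (1)·1 = 0 ⇒ exp(ℓ) = -1
  r1: exp(ΔT) + (0)·1 = 0 ⇒ exp(ΔT) = 0
  r2: exp(i) + (0)·1 = 0 ⇒ exp(i) = 0
  r3: exp(ρ) + (0)·1 = 0 ⇒ exp(ρ) = 0
Π_2 = ℓ^-1 · D

["-1", "0", "0", "0", "0", "1", "0"]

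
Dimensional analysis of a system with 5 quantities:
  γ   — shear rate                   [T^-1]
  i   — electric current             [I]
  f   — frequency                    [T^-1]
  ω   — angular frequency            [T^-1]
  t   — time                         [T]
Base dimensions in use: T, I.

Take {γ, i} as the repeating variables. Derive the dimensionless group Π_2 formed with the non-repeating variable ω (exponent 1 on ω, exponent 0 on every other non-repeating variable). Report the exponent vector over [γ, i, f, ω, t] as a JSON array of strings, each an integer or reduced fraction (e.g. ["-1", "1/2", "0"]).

["-1", "0", "0", "1", "0"]

Exponent matrix [T,I] × [γ,i,f,ω,t]:
  T: [-1  0 -1 -1  1]
  I: [ 0  1  0  0  0]
RREF → pivots at {γ,i} ⇒ r = 2
Repeat: γ,i; free: f,ω,t
RREF:
  r0: [   1    0    1    1   -1]
  r1: [   0    1    0    0    0]
Fix exponent of ω at 1, f at 0, t at 0; solve each RREF row for its pivot's exponent:
  r0: exp(γ) + (1)·1 = 0 ⇒ exp(γ) = -1
  r1: exp(i) + (0)·1 = 0 ⇒ exp(i) = 0
Π_2 = γ^-1 · ω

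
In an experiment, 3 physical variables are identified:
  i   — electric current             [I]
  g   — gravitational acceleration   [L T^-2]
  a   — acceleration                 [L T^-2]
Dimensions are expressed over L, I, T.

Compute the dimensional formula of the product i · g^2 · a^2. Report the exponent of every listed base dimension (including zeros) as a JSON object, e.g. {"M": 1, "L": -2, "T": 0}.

{"L": 4, "I": 1, "T": -8}

Dimensional matrix (L×I×T by i×g×a):
  L: [ 0  1  1]
  I: [ 1  0  0]
  T: [ 0 -2 -2]
  [L]: (1)·0+(2)·1+(2)·1 = 4
  [I]: (1)·1+(2)·0+(2)·0 = 1
  [T]: (1)·0+(2)·-2+(2)·-2 = -8
⇒ L^4 I T^-8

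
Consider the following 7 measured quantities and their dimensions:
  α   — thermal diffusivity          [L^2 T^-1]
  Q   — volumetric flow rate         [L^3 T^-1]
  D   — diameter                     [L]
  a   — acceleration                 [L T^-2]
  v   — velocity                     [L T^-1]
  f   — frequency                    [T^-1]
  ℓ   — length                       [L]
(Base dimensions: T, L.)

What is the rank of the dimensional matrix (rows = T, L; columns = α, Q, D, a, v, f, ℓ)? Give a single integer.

2

Exponent matrix [T,L] × [α,Q,D,a,v,f,ℓ]:
  T: [-1 -1  0 -2 -1 -1  0]
  L: [ 2  3  1  1  1  0  1]
Echelon form has 2 nonzero rows (pivots: α,Q)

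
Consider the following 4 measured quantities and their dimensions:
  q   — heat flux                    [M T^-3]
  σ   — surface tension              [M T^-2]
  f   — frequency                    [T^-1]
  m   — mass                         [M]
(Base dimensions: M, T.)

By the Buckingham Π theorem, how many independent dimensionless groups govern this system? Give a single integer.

Dimensional matrix (M×T by q×σ×f×m):
  M: [ 1  1  0  1]
  T: [-3 -2 -1  0]
Row reduction gives pivot columns q,σ; rank = 2
4 vars − rank 2 = 2 Π groups

2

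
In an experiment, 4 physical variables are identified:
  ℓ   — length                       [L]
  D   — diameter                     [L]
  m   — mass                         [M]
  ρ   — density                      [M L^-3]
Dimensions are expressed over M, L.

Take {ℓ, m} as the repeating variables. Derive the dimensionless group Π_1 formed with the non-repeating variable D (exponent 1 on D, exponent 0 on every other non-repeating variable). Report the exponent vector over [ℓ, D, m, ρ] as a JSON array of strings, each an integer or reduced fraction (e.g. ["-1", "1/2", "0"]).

["-1", "1", "0", "0"]

Dimensional matrix (M×L by ℓ×D×m×ρ):
  M: [ 0  0  1  1]
  L: [ 1  1  0 -3]
RREF → pivots at {ℓ,m} ⇒ r = 2
Repeat: ℓ,m; free: D,ρ
RREF:
  r0: [   1    1    0   -3]
  r1: [   0    0    1    1]
Fix exponent of D at 1, ρ at 0; solve each RREF row for its pivot's exponent:
  r0: exp(ℓ) + (1)·1 = 0 ⇒ exp(ℓ) = -1
  r1: exp(m) + (0)·1 = 0 ⇒ exp(m) = 0
Π_1 = ℓ^-1 · D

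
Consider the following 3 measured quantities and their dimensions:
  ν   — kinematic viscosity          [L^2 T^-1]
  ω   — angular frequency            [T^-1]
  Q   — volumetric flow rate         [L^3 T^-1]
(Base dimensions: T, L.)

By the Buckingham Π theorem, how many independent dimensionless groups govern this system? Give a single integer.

1

Write exponents as rows T,L / cols ν,ω,Q:
  T: [-1 -1 -1]
  L: [ 2  0  3]
Row reduction gives pivot columns ν,ω; rank = 2
n=3, r=2 ⇒ 1 dimensionless group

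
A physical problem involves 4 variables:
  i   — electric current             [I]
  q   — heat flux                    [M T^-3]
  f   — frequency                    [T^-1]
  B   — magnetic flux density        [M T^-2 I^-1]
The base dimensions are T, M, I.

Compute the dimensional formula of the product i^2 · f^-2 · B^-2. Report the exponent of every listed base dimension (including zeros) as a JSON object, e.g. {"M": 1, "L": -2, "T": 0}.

Exponent matrix [T,M,I] × [i,q,f,B]:
  T: [ 0 -3 -1 -2]
  M: [ 0  1  0  1]
  I: [ 1  0  0 -1]
  [T]: (2)·0+(-2)·-1+(-2)·-2 = 6
  [M]: (2)·0+(-2)·0+(-2)·1 = -2
  [I]: (2)·1+(-2)·0+(-2)·-1 = 4
⇒ T^6 M^-2 I^4

{"T": 6, "M": -2, "I": 4}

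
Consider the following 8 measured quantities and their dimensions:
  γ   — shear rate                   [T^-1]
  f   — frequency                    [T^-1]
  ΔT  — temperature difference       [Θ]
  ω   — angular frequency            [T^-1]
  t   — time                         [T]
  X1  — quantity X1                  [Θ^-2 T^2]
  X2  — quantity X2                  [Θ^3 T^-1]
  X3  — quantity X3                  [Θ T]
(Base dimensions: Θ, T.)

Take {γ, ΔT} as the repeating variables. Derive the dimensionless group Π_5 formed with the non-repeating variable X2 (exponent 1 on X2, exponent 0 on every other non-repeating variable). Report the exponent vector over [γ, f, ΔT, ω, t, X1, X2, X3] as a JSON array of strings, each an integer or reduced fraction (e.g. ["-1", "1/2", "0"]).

Write exponents as rows Θ,T / cols γ,f,ΔT,ω,t,X1,X2,X3:
  Θ: [ 0  0  1  0  0 -2  3  1]
  T: [-1 -1  0 -1  1  2 -1  1]
RREF → pivots at {γ,ΔT} ⇒ r = 2
Repeat: γ,ΔT; free: f,ω,t,X1,X2,X3
RREF:
  r0: [   1    1    0    1   -1   -2    1   -1]
  r1: [   0    0    1    0    0   -2    3    1]
Fix exponent of X2 at 1, f at 0, ω at 0, t at 0, X1 at 0, X3 at 0; solve each RREF row for its pivot's exponent:
  r0: exp(γ) + (1)·1 = 0 ⇒ exp(γ) = -1
  r1: exp(ΔT) + (3)·1 = 0 ⇒ exp(ΔT) = -3
Π_5 = γ^-1 · ΔT^-3 · X2

["-1", "0", "-3", "0", "0", "0", "1", "0"]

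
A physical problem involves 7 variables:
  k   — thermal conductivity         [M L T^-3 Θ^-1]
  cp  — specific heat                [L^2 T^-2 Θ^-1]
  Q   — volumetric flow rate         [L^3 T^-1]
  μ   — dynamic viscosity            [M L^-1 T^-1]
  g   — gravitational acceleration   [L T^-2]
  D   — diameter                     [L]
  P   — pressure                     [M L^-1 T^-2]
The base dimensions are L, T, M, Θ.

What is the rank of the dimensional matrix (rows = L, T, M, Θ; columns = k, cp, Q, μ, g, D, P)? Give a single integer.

4

Exponent matrix [L,T,M,Θ] × [k,cp,Q,μ,g,D,P]:
  L: [ 1  2  3 -1  1  1 -1]
  T: [-3 -2 -1 -1 -2  0 -2]
  M: [ 1  0  0  1  0  0  1]
  Θ: [-1 -1  0  0  0  0  0]
RREF → pivots at {k,cp,Q,g} ⇒ r = 4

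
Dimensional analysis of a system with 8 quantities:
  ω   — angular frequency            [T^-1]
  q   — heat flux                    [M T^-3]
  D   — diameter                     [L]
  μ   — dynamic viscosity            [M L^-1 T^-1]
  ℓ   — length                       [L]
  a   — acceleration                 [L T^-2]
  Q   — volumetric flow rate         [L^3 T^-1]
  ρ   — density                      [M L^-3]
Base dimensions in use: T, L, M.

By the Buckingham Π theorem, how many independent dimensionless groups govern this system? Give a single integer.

Write exponents as rows T,L,M / cols ω,q,D,μ,ℓ,a,Q,ρ:
  T: [-1 -3  0 -1  0 -2 -1  0]
  L: [ 0  0  1 -1  1  1  3 -3]
  M: [ 0  1  0  1  0  0  0  1]
RREF → pivots at {ω,q,D} ⇒ r = 3
Π count = n − r = 8 − 3 = 5

5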